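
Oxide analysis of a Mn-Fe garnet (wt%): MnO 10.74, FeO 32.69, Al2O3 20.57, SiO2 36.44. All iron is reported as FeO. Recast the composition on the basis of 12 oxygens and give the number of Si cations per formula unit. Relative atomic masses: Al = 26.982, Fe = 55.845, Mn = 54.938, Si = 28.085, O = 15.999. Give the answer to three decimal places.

3.002 Si apfu

MnO: 10.74/70.937 = 0.15140 mol → 0.15140 mol Mn, 0.15140 mol O.
FeO: 32.69/71.844 = 0.45501 mol → 0.45501 mol Fe, 0.45501 mol O.
Al2O3: 20.57/101.961 = 0.20174 mol → 0.40348 mol Al, 0.60522 mol O.
SiO2: 36.44/60.083 = 0.60649 mol → 0.60649 mol Si, 1.21298 mol O.
Total oxygen = 2.42461 mol. Normalization factor = 12/2.42461 = 4.94925.
Si per 12 O = 0.60649 × 4.94925 = 3.002.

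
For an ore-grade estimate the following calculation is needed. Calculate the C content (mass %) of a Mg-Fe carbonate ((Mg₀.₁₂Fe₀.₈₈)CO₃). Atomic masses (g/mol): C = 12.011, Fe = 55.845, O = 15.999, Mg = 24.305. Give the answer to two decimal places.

Formula mass = 0.12×24.305 + 0.88×55.845 + 1×12.011 + 3×15.999 = 112.068 g/mol, of which 12.011 g is C.
So C makes up 12.011/112.068 = 0.1072 of the mass, i.e. 10.72%.

10.72 mass %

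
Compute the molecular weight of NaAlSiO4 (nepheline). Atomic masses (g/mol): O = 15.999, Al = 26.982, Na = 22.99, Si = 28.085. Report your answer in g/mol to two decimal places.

The formula mass is the sum 1·22.99 + 1·26.982 + 1·28.085 + 4·15.999.

142.05 g/mol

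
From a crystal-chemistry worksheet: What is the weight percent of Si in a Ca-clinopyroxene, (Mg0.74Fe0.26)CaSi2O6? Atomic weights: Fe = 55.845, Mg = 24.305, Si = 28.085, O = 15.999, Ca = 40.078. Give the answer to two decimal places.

24.99 weight percent

M((Mg0.74Fe0.26)CaSi2O6) = 224.747 g/mol.
Si contributes 2 × 28.085 = 56.170 g per mole.
56.170/224.747 = 0.2499 → 24.99%.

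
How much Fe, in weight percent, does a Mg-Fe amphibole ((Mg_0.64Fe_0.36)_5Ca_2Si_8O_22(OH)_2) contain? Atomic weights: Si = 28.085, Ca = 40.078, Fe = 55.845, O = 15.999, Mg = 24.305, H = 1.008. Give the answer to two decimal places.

11.57 weight percent

M((Mg_0.64Fe_0.36)_5Ca_2Si_8O_22(OH)_2) = 869.125 g/mol.
Fe contributes 1.80 × 55.845 = 100.521 g per mole.
100.521/869.125 = 0.1157 → 11.57%.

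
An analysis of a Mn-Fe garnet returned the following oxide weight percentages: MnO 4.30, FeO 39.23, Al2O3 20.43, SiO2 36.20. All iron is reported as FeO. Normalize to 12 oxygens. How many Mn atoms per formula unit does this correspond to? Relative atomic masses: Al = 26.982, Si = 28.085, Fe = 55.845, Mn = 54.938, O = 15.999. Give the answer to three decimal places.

0.301 Mn apfu

4.30 wt% MnO ÷ 70.937 g/mol = 0.06062 mol, giving 0.06062 Mn and 0.06062 O.
39.23 wt% FeO ÷ 71.844 g/mol = 0.54604 mol, giving 0.54604 Fe and 0.54604 O.
20.43 wt% Al2O3 ÷ 101.961 g/mol = 0.20037 mol, giving 0.40074 Al and 0.60111 O.
36.20 wt% SiO2 ÷ 60.083 g/mol = 0.60250 mol, giving 0.60250 Si and 1.20500 O.
Oxygen sums to 2.41277; scaling by 12/2.41277 = 4.97354 puts the formula on 12 O.
Mn: 0.06062 × 4.97354 = 0.301 atoms per formula unit.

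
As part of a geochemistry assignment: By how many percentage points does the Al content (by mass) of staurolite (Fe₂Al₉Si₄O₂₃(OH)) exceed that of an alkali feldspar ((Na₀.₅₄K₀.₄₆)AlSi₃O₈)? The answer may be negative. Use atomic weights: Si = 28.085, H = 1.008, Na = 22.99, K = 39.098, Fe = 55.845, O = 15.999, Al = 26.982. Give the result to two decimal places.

18.50 percentage points

First mineral: 242.838 g Al in 851.852 g formula = 28.51 wt% Al.
Second mineral: 26.982 g Al in 269.629 g formula = 10.01 wt% Al.
28.51% − 10.01% gives a difference of 18.50 percentage points.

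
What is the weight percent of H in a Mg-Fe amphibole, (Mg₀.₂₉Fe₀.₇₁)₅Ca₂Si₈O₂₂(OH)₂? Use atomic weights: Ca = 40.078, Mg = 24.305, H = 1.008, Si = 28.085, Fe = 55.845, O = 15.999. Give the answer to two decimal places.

Formula mass = 1.45×24.305 + 3.55×55.845 + 2×40.078 + 8×28.085 + 24×15.999 + 2×1.008 = 924.320 g/mol, of which 2.016 g is H.
So H makes up 2.016/924.320 = 0.0022 of the mass, i.e. 0.22%.

0.22 mass %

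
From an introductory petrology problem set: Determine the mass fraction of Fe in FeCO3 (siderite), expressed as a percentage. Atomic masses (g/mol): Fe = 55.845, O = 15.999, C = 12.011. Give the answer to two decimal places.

48.20 weight percent

Formula mass = 1×55.845 + 1×12.011 + 3×15.999 = 115.853 g/mol, of which 55.845 g is Fe.
So Fe makes up 55.845/115.853 = 0.4820 of the mass, i.e. 48.20%.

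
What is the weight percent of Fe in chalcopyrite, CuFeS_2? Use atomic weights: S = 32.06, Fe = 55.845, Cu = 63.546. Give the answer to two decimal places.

Molar mass of CuFeS_2: 1*63.546 + 1*55.845 + 2*32.06 = 183.511 g/mol.
Mass of Fe per formula unit: 1 × 55.845 = 55.845 g.
Weight fraction Fe = 55.845 / 183.511 = 0.3043.

30.43 wt%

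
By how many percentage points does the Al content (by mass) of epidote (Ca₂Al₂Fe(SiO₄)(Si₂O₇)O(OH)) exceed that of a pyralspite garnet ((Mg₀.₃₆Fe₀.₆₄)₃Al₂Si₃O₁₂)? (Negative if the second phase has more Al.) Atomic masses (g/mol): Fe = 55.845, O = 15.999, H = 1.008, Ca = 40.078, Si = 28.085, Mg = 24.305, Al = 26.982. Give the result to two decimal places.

First mineral: 53.964 g Al in 483.215 g formula = 11.17 wt% Al.
Second mineral: 53.964 g Al in 463.679 g formula = 11.64 wt% Al.
11.17% − 11.64% gives a difference of -0.47 percentage points.

-0.47 percentage points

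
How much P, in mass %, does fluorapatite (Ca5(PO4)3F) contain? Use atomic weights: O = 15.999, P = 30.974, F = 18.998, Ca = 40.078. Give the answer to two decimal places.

18.43 mass %

Molar mass of Ca5(PO4)3F: 5*40.078 + 3*30.974 + 12*15.999 + 1*18.998 = 504.298 g/mol.
Mass of P per formula unit: 3 × 30.974 = 92.922 g.
Weight fraction P = 92.922 / 504.298 = 0.1843.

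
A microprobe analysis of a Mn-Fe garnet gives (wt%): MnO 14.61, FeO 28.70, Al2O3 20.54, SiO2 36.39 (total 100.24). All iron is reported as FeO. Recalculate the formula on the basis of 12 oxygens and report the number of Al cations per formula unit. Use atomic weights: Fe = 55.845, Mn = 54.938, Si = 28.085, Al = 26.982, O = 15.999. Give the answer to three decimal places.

14.61 wt% MnO ÷ 70.937 g/mol = 0.20596 mol, giving 0.20596 Mn and 0.20596 O.
28.70 wt% FeO ÷ 71.844 g/mol = 0.39948 mol, giving 0.39948 Fe and 0.39948 O.
20.54 wt% Al2O3 ÷ 101.961 g/mol = 0.20145 mol, giving 0.40290 Al and 0.60435 O.
36.39 wt% SiO2 ÷ 60.083 g/mol = 0.60566 mol, giving 0.60566 Si and 1.21132 O.
Oxygen sums to 2.42111; scaling by 12/2.42111 = 4.95640 puts the formula on 12 O.
Al: 0.40290 × 4.95640 = 1.997 atoms per formula unit.

1.997 Al apfu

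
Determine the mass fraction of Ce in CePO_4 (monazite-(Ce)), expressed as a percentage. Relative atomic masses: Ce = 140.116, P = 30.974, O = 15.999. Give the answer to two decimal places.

59.60 mass %

Formula mass = 1×140.116 + 1×30.974 + 4×15.999 = 235.086 g/mol, of which 140.116 g is Ce.
So Ce makes up 140.116/235.086 = 0.5960 of the mass, i.e. 59.60%.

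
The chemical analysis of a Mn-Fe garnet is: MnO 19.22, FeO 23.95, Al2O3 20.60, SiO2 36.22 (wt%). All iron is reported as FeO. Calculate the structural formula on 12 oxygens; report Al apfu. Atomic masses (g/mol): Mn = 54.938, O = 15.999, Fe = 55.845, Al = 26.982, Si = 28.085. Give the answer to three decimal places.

MnO: 19.22/70.937 = 0.27094 mol → 0.27094 mol Mn, 0.27094 mol O.
FeO: 23.95/71.844 = 0.33336 mol → 0.33336 mol Fe, 0.33336 mol O.
Al2O3: 20.60/101.961 = 0.20204 mol → 0.40408 mol Al, 0.60612 mol O.
SiO2: 36.22/60.083 = 0.60283 mol → 0.60283 mol Si, 1.20566 mol O.
Total oxygen = 2.41608 mol. Normalization factor = 12/2.41608 = 4.96672.
Al per 12 O = 0.40408 × 4.96672 = 2.007.

2.007 Al apfu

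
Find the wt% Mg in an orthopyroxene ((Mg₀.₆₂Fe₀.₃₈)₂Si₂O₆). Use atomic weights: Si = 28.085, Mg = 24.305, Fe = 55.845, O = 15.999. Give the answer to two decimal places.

M((Mg₀.₆₂Fe₀.₃₈)₂Si₂O₆) = 224.744 g/mol.
Mg contributes 1.24 × 24.305 = 30.138 g per mole.
30.138/224.744 = 0.1341 → 13.41%.

13.41 weight percent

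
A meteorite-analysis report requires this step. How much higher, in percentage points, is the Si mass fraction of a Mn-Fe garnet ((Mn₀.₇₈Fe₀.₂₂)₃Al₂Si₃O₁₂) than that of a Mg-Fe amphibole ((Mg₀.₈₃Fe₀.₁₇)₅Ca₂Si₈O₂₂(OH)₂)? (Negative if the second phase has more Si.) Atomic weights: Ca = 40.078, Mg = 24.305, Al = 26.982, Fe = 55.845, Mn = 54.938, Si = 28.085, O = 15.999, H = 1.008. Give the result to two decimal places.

-9.77 percentage points

Si in (Mn₀.₇₈Fe₀.₂₂)₃Al₂Si₃O₁₂: molar mass 495.620 g/mol; 3×28.085 = 84.255 g → 17.00 wt%.
Si in (Mg₀.₈₃Fe₀.₁₇)₅Ca₂Si₈O₂₂(OH)₂: molar mass 839.162 g/mol; 8×28.085 = 224.680 g → 26.77 wt%.
Difference = 17.00 − 26.77 = -9.77 percentage points.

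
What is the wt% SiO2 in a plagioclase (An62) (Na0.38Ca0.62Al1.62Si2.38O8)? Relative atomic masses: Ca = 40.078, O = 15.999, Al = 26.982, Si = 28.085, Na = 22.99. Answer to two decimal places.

52.55 wt%

Formula mass = 272.130 g/mol.
2.38 Si → 2.3800 mol SiO2 per formula unit; M(SiO2) = 60.083, so SiO2 mass = 142.998 g.
142.998/272.130 × 100 = 52.55 wt%.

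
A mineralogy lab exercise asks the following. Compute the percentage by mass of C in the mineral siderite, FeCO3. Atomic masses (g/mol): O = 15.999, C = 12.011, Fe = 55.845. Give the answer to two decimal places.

Formula mass = 1*55.845 + 1*12.011 + 3*15.999 = 115.853 g/mol, of which 12.011 g is C.
So C makes up 12.011/115.853 = 0.1037 of the mass, i.e. 10.37%.

10.37 wt%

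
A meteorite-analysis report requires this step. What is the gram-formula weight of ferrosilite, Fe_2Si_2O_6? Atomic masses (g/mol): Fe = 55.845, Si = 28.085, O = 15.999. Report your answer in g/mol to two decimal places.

M = 2(55.845) + 2(28.085) + 6(15.999)

263.85 g/mol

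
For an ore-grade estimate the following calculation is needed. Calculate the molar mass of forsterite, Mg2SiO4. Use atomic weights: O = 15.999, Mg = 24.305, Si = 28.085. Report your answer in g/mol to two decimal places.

140.69 g/mol

The formula mass is the sum 2*24.305 + 1*28.085 + 4*15.999.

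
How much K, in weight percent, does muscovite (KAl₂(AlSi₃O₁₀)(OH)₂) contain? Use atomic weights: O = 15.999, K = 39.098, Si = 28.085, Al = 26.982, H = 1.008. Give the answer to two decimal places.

M(KAl₂(AlSi₃O₁₀)(OH)₂) = 398.303 g/mol.
K contributes 1 × 39.098 = 39.098 g per mole.
39.098/398.303 = 0.0982 → 9.82%.

9.82 weight percent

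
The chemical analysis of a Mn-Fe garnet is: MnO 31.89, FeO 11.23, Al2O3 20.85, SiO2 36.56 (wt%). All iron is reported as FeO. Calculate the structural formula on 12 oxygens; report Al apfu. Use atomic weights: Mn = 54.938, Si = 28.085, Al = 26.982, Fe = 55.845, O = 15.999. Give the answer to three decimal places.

2.014 Al apfu

MnO: 31.89/70.937 = 0.44955 mol → 0.44955 mol Mn, 0.44955 mol O.
FeO: 11.23/71.844 = 0.15631 mol → 0.15631 mol Fe, 0.15631 mol O.
Al2O3: 20.85/101.961 = 0.20449 mol → 0.40898 mol Al, 0.61347 mol O.
SiO2: 36.56/60.083 = 0.60849 mol → 0.60849 mol Si, 1.21698 mol O.
Total oxygen = 2.43631 mol. Normalization factor = 12/2.43631 = 4.92548.
Al per 12 O = 0.40898 × 4.92548 = 2.014.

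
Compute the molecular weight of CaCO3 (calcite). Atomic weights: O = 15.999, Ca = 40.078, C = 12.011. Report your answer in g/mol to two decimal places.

100.09 g/mol

The formula mass is the sum 1·40.078 + 1·12.011 + 3·15.999.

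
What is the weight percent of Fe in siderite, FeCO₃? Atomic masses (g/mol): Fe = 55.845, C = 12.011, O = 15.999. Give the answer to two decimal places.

Formula mass = 1*55.845 + 1*12.011 + 3*15.999 = 115.853 g/mol, of which 55.845 g is Fe.
So Fe makes up 55.845/115.853 = 0.4820 of the mass, i.e. 48.20%.

48.20 wt%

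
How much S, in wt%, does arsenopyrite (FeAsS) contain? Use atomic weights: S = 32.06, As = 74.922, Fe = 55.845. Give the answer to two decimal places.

M(FeAsS) = 162.827 g/mol.
S contributes 1 × 32.06 = 32.060 g per mole.
32.060/162.827 = 0.1969 → 19.69%.

19.69 wt%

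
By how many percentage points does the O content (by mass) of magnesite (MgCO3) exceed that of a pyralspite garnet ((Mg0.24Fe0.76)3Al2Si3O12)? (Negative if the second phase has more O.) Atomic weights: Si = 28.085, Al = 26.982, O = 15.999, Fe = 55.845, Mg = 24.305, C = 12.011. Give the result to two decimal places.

M(MgCO3) = 84.313 g/mol, so wt% O = 47.997/84.313 × 100 = 56.93%.
M((Mg0.24Fe0.76)3Al2Si3O12) = 475.033 g/mol, so wt% O = 191.988/475.033 × 100 = 40.42%.
56.93 − 40.42 = 16.51 pp.

16.51 percentage points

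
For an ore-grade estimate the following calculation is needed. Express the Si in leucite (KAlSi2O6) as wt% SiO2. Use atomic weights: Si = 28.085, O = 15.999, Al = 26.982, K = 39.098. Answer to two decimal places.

55.06 wt%

M(KAlSi2O6) = 218.244 g/mol; M(SiO2) = 60.083 g/mol.
Moles SiO2 per formula unit = 2 Si ÷ 1 = 2.0000.
SiO2 fraction = (2.0000 × 60.083) / 218.244 = 120.166/218.244 = 0.5506.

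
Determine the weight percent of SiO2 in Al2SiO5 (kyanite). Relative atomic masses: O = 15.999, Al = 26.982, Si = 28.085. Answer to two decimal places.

Formula mass = 162.044 g/mol.
1 Si → 1.0000 mol SiO2 per formula unit; M(SiO2) = 60.083, so SiO2 mass = 60.083 g.
60.083/162.044 × 100 = 37.08 wt%.

37.08 wt%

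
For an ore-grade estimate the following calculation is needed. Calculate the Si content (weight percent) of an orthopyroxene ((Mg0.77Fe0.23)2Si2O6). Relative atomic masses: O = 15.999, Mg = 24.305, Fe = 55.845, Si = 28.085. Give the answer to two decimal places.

26.09 weight percent

M((Mg0.77Fe0.23)2Si2O6) = 215.282 g/mol.
Si contributes 2 × 28.085 = 56.170 g per mole.
56.170/215.282 = 0.2609 → 26.09%.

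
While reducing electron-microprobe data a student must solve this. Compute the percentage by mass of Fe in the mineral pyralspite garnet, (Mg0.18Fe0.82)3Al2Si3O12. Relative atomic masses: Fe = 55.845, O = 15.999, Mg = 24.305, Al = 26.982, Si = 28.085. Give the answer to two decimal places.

Molar mass of (Mg0.18Fe0.82)3Al2Si3O12: 0.54×24.305 + 2.46×55.845 + 2×26.982 + 3×28.085 + 12×15.999 = 480.710 g/mol.
Mass of Fe per formula unit: 2.46 × 55.845 = 137.379 g.
Weight fraction Fe = 137.379 / 480.710 = 0.2858.

28.58 wt%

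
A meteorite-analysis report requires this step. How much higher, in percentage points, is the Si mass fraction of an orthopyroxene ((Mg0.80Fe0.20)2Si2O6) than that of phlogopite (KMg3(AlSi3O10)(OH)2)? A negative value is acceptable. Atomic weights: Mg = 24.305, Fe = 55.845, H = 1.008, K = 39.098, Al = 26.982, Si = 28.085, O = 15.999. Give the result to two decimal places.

Si in (Mg0.80Fe0.20)2Si2O6: molar mass 213.390 g/mol; 2×28.085 = 56.170 g → 26.32 wt%.
Si in KMg3(AlSi3O10)(OH)2: molar mass 417.254 g/mol; 3×28.085 = 84.255 g → 20.19 wt%.
Difference = 26.32 − 20.19 = 6.13 percentage points.

6.13 percentage points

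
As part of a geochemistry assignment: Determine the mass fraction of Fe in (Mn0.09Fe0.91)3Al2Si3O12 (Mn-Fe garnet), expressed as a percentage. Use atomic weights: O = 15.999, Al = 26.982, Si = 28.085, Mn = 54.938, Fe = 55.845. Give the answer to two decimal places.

Molar mass of (Mn0.09Fe0.91)3Al2Si3O12: 0.27*54.938 + 2.73*55.845 + 2*26.982 + 3*28.085 + 12*15.999 = 497.497 g/mol.
Mass of Fe per formula unit: 2.73 × 55.845 = 152.457 g.
Weight fraction Fe = 152.457 / 497.497 = 0.3064.

30.64 weight percent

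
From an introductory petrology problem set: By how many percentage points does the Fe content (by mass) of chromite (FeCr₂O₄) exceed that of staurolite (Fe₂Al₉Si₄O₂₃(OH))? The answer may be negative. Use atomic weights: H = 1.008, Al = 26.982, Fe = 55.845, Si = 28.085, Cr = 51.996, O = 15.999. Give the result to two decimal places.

11.84 percentage points

M(FeCr₂O₄) = 223.833 g/mol, so wt% Fe = 55.845/223.833 × 100 = 24.95%.
M(Fe₂Al₉Si₄O₂₃(OH)) = 851.852 g/mol, so wt% Fe = 111.690/851.852 × 100 = 13.11%.
24.95 − 13.11 = 11.84 pp.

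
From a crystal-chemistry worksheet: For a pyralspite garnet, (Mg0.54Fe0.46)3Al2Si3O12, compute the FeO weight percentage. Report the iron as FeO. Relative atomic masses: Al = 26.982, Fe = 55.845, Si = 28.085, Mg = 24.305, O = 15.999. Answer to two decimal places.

22.20 wt%

M((Mg0.54Fe0.46)3Al2Si3O12) = 446.647 g/mol; M(FeO) = 71.844 g/mol.
Moles FeO per formula unit = 1.38 Fe ÷ 1 = 1.3800.
FeO fraction = (1.3800 × 71.844) / 446.647 = 99.145/446.647 = 0.2220.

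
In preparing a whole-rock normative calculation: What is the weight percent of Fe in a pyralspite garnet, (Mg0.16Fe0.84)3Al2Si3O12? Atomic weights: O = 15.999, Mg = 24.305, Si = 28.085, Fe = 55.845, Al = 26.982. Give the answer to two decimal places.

Formula mass = 0.48×24.305 + 2.52×55.845 + 2×26.982 + 3×28.085 + 12×15.999 = 482.603 g/mol, of which 140.729 g is Fe.
So Fe makes up 140.729/482.603 = 0.2916 of the mass, i.e. 29.16%.

29.16 wt%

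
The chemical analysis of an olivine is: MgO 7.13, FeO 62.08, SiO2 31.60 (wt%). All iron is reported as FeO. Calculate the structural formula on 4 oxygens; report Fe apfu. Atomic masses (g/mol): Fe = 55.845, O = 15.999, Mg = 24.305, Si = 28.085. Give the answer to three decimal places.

MgO: 7.13/40.304 = 0.17691 mol → 0.17691 mol Mg, 0.17691 mol O.
FeO: 62.08/71.844 = 0.86409 mol → 0.86409 mol Fe, 0.86409 mol O.
SiO2: 31.60/60.083 = 0.52594 mol → 0.52594 mol Si, 1.05188 mol O.
Total oxygen = 2.09288 mol. Normalization factor = 4/2.09288 = 1.91124.
Fe per 4 O = 0.86409 × 1.91124 = 1.651.

1.651 Fe apfu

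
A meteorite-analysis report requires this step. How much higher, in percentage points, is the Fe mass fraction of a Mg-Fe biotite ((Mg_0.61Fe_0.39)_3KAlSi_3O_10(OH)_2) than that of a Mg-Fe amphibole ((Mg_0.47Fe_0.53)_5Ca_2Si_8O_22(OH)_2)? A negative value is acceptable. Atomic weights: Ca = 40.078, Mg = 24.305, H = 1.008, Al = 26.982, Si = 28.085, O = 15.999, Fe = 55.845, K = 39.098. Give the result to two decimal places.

M((Mg_0.61Fe_0.39)_3KAlSi_3O_10(OH)_2) = 454.156 g/mol, so wt% Fe = 65.339/454.156 × 100 = 14.39%.
M((Mg_0.47Fe_0.53)_5Ca_2Si_8O_22(OH)_2) = 895.934 g/mol, so wt% Fe = 147.989/895.934 × 100 = 16.52%.
14.39 − 16.52 = -2.13 pp.

-2.13 percentage points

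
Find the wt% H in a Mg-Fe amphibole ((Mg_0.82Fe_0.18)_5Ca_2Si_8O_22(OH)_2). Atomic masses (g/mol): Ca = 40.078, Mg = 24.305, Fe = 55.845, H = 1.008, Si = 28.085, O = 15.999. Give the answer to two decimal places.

0.24 weight percent

Molar mass of (Mg_0.82Fe_0.18)_5Ca_2Si_8O_22(OH)_2: 4.10*24.305 + 0.90*55.845 + 2*40.078 + 8*28.085 + 24*15.999 + 2*1.008 = 840.739 g/mol.
Mass of H per formula unit: 2 × 1.008 = 2.016 g.
Weight fraction H = 2.016 / 840.739 = 0.0024.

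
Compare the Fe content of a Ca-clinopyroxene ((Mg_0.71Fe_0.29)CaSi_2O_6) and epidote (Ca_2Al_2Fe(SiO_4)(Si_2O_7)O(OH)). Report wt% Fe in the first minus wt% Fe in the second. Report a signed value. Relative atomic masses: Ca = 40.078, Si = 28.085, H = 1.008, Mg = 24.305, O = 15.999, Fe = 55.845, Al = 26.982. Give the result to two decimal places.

-4.38 percentage points

First mineral: 16.195 g Fe in 225.694 g formula = 7.18 wt% Fe.
Second mineral: 55.845 g Fe in 483.215 g formula = 11.56 wt% Fe.
7.18% − 11.56% gives a difference of -4.38 percentage points.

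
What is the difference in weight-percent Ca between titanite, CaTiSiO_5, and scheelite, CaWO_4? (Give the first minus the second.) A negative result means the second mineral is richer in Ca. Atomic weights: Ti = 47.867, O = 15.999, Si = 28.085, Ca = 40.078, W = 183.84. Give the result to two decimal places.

M(CaTiSiO_5) = 196.025 g/mol, so wt% Ca = 40.078/196.025 × 100 = 20.45%.
M(CaWO_4) = 287.914 g/mol, so wt% Ca = 40.078/287.914 × 100 = 13.92%.
20.45 − 13.92 = 6.53 pp.

6.53 percentage points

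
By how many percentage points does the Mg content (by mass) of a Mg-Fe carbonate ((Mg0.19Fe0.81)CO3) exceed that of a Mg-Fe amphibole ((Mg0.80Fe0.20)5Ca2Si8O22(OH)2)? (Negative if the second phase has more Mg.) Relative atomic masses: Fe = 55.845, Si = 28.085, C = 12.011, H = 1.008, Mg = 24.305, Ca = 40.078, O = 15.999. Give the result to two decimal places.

-7.32 percentage points

First mineral: 4.618 g Mg in 109.860 g formula = 4.20 wt% Mg.
Second mineral: 97.220 g Mg in 843.893 g formula = 11.52 wt% Mg.
4.20% − 11.52% gives a difference of -7.32 percentage points.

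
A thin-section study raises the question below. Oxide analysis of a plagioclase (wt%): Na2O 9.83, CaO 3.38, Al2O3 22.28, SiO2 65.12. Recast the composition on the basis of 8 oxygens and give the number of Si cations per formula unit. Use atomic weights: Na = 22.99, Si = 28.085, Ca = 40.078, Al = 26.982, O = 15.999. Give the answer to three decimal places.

2.850 Si apfu

Na2O: 9.83/61.979 = 0.15860 mol → 0.31720 mol Na, 0.15860 mol O.
CaO: 3.38/56.077 = 0.06027 mol → 0.06027 mol Ca, 0.06027 mol O.
Al2O3: 22.28/101.961 = 0.21851 mol → 0.43702 mol Al, 0.65553 mol O.
SiO2: 65.12/60.083 = 1.08383 mol → 1.08383 mol Si, 2.16766 mol O.
Total oxygen = 3.04206 mol. Normalization factor = 8/3.04206 = 2.62980.
Si per 8 O = 1.08383 × 2.62980 = 2.850.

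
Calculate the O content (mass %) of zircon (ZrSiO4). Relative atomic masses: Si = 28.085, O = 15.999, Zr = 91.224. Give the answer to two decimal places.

34.91 mass %

Formula mass = 1*91.224 + 1*28.085 + 4*15.999 = 183.305 g/mol, of which 63.996 g is O.
So O makes up 63.996/183.305 = 0.3491 of the mass, i.e. 34.91%.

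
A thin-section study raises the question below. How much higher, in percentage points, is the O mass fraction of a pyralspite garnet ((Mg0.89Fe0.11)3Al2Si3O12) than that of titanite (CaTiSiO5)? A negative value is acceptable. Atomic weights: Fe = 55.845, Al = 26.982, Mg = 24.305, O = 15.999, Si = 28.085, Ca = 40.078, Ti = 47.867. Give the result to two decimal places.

5.62 percentage points

O in (Mg0.89Fe0.11)3Al2Si3O12: molar mass 413.530 g/mol; 12×15.999 = 191.988 g → 46.43 wt%.
O in CaTiSiO5: molar mass 196.025 g/mol; 5×15.999 = 79.995 g → 40.81 wt%.
Difference = 46.43 − 40.81 = 5.62 percentage points.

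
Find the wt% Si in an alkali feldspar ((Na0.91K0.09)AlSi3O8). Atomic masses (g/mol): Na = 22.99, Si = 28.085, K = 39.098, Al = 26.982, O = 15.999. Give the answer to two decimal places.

Molar mass of (Na0.91K0.09)AlSi3O8: 0.91·22.99 + 0.09·39.098 + 1·26.982 + 3·28.085 + 8·15.999 = 263.669 g/mol.
Mass of Si per formula unit: 3 × 28.085 = 84.255 g.
Weight fraction Si = 84.255 / 263.669 = 0.3195.

31.95 weight percent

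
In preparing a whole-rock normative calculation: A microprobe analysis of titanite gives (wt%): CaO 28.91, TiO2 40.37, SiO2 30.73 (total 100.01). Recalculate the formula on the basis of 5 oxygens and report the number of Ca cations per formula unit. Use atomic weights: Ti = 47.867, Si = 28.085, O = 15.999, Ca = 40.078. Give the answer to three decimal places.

1.011 Ca apfu

CaO (M=56.077): mol = 0.51554; Ca = 0.51554, O = 0.51554.
TiO2 (M=79.865): mol = 0.50548; Ti = 0.50548, O = 1.01096.
SiO2 (M=60.083): mol = 0.51146; Si = 0.51146, O = 1.02292.
ΣO = 2.54942; factor = 5/ΣO = 1.96123.
Ca apfu = 0.51554 × 1.96123 = 1.011.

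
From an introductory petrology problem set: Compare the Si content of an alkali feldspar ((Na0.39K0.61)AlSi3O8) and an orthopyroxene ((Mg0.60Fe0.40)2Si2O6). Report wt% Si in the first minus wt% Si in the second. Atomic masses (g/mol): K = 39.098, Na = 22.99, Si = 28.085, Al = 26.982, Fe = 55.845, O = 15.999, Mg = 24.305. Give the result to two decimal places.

First mineral: 84.255 g Si in 272.045 g formula = 30.97 wt% Si.
Second mineral: 56.170 g Si in 226.006 g formula = 24.85 wt% Si.
30.97% − 24.85% gives a difference of 6.12 percentage points.

6.12 percentage points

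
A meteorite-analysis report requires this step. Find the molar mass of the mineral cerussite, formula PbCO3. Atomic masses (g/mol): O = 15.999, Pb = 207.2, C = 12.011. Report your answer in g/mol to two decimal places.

Pb: 1 × 207.2 = 207.2000
C: 1 × 12.011 = 12.0110
O: 3 × 15.999 = 47.9970
Summing the contributions gives the formula mass.

267.21 g/mol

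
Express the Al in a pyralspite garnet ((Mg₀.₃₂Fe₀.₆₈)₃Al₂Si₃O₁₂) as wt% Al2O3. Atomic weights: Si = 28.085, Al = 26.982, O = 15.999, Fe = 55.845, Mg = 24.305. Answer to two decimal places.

Formula mass = 467.464 g/mol.
2 Al → 1.0000 mol Al2O3 per formula unit; M(Al2O3) = 101.961, so Al2O3 mass = 101.961 g.
101.961/467.464 × 100 = 21.81 wt%.

21.81 wt%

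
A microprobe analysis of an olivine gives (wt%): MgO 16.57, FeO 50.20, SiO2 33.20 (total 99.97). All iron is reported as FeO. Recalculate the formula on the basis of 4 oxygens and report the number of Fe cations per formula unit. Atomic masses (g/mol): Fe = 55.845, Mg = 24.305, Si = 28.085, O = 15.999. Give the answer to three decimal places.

MgO (M=40.304): mol = 0.41113; Mg = 0.41113, O = 0.41113.
FeO (M=71.844): mol = 0.69874; Fe = 0.69874, O = 0.69874.
SiO2 (M=60.083): mol = 0.55257; Si = 0.55257, O = 1.10514.
ΣO = 2.21501; factor = 4/ΣO = 1.80586.
Fe apfu = 0.69874 × 1.80586 = 1.262.

1.262 Fe apfu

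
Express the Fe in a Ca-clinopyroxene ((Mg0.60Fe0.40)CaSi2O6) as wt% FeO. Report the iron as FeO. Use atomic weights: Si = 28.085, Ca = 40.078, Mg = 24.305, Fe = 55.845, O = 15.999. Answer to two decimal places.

12.54 wt%

Formula mass = 229.163 g/mol.
0.40 Fe → 0.4000 mol FeO per formula unit; M(FeO) = 71.844, so FeO mass = 28.738 g.
28.738/229.163 × 100 = 12.54 wt%.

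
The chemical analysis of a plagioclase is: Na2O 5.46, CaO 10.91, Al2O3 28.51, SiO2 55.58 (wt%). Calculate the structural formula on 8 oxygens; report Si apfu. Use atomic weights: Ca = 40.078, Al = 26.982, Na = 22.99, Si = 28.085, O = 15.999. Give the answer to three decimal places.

Na2O: 5.46/61.979 = 0.08809 mol → 0.17618 mol Na, 0.08809 mol O.
CaO: 10.91/56.077 = 0.19455 mol → 0.19455 mol Ca, 0.19455 mol O.
Al2O3: 28.51/101.961 = 0.27962 mol → 0.55924 mol Al, 0.83886 mol O.
SiO2: 55.58/60.083 = 0.92505 mol → 0.92505 mol Si, 1.85010 mol O.
Total oxygen = 2.97160 mol. Normalization factor = 8/2.97160 = 2.69215.
Si per 8 O = 0.92505 × 2.69215 = 2.490.

2.490 Si apfu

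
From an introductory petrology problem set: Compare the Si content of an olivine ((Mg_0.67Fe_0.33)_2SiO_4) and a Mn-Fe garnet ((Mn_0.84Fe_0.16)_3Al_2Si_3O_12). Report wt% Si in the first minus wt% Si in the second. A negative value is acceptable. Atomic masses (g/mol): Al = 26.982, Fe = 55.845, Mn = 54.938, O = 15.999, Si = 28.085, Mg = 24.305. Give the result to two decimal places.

M((Mg_0.67Fe_0.33)_2SiO_4) = 161.507 g/mol, so wt% Si = 28.085/161.507 × 100 = 17.39%.
M((Mn_0.84Fe_0.16)_3Al_2Si_3O_12) = 495.456 g/mol, so wt% Si = 84.255/495.456 × 100 = 17.01%.
17.39 − 17.01 = 0.38 pp.

0.38 percentage points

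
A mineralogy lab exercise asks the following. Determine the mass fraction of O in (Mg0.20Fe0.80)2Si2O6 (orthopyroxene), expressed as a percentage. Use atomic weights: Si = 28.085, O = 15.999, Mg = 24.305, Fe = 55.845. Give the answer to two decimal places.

38.21 weight percent

Formula mass = 0.40×24.305 + 1.60×55.845 + 2×28.085 + 6×15.999 = 251.238 g/mol, of which 95.994 g is O.
So O makes up 95.994/251.238 = 0.3821 of the mass, i.e. 38.21%.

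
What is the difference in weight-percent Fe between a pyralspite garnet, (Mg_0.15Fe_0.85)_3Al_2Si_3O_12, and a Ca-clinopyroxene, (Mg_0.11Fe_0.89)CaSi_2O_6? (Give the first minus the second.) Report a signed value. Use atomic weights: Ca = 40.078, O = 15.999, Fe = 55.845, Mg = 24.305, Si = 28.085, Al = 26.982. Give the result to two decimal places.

9.13 percentage points

Fe in (Mg_0.15Fe_0.85)_3Al_2Si_3O_12: molar mass 483.549 g/mol; 2.55×55.845 = 142.405 g → 29.45 wt%.
Fe in (Mg_0.11Fe_0.89)CaSi_2O_6: molar mass 244.618 g/mol; 0.89×55.845 = 49.702 g → 20.32 wt%.
Difference = 29.45 − 20.32 = 9.13 percentage points.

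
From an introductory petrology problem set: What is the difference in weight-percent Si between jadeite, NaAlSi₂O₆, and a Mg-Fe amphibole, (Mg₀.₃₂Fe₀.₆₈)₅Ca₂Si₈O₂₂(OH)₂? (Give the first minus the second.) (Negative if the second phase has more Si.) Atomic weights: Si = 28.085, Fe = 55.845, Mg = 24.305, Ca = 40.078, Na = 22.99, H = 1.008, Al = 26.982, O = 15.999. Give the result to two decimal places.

3.36 percentage points

First mineral: 56.170 g Si in 202.136 g formula = 27.79 wt% Si.
Second mineral: 224.680 g Si in 919.589 g formula = 24.43 wt% Si.
27.79% − 24.43% gives a difference of 3.36 percentage points.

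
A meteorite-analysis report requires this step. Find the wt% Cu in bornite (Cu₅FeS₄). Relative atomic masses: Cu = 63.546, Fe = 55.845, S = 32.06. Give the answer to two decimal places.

Formula mass = 5·63.546 + 1·55.845 + 4·32.06 = 501.815 g/mol, of which 317.730 g is Cu.
So Cu makes up 317.730/501.815 = 0.6332 of the mass, i.e. 63.32%.

63.32 wt%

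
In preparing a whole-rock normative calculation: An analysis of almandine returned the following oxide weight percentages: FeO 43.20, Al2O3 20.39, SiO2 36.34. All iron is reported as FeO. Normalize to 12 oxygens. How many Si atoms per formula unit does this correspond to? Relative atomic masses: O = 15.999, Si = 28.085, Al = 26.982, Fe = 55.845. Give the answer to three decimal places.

43.20 wt% FeO ÷ 71.844 g/mol = 0.60130 mol, giving 0.60130 Fe and 0.60130 O.
20.39 wt% Al2O3 ÷ 101.961 g/mol = 0.19998 mol, giving 0.39996 Al and 0.59994 O.
36.34 wt% SiO2 ÷ 60.083 g/mol = 0.60483 mol, giving 0.60483 Si and 1.20966 O.
Oxygen sums to 2.41090; scaling by 12/2.41090 = 4.97739 puts the formula on 12 O.
Si: 0.60483 × 4.97739 = 3.010 atoms per formula unit.

3.010 Si apfu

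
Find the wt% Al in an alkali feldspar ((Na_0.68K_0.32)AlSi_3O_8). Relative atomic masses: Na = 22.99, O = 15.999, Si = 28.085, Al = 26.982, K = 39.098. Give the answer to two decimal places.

10.09 mass %

Formula mass = 0.68×22.99 + 0.32×39.098 + 1×26.982 + 3×28.085 + 8×15.999 = 267.374 g/mol, of which 26.982 g is Al.
So Al makes up 26.982/267.374 = 0.1009 of the mass, i.e. 10.09%.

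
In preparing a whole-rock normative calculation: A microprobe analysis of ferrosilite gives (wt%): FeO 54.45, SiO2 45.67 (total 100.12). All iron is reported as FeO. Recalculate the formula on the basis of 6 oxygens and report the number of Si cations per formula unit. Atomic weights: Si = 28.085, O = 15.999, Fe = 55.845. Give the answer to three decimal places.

2.002 Si apfu

FeO: 54.45/71.844 = 0.75789 mol → 0.75789 mol Fe, 0.75789 mol O.
SiO2: 45.67/60.083 = 0.76012 mol → 0.76012 mol Si, 1.52024 mol O.
Total oxygen = 2.27813 mol. Normalization factor = 6/2.27813 = 2.63374.
Si per 6 O = 0.76012 × 2.63374 = 2.002.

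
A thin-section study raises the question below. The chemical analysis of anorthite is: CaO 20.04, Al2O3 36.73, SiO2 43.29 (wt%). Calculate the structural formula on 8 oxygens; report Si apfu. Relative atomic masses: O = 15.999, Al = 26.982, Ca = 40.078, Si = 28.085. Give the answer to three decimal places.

CaO: 20.04/56.077 = 0.35737 mol → 0.35737 mol Ca, 0.35737 mol O.
Al2O3: 36.73/101.961 = 0.36024 mol → 0.72048 mol Al, 1.08072 mol O.
SiO2: 43.29/60.083 = 0.72050 mol → 0.72050 mol Si, 1.44100 mol O.
Total oxygen = 2.87909 mol. Normalization factor = 8/2.87909 = 2.77866.
Si per 8 O = 0.72050 × 2.77866 = 2.002.

2.002 Si apfu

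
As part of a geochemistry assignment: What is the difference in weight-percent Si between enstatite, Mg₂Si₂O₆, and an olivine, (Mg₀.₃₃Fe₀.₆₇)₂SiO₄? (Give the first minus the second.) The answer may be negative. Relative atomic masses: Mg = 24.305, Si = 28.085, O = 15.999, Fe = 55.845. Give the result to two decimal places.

12.63 percentage points

Si in Mg₂Si₂O₆: molar mass 200.774 g/mol; 2×28.085 = 56.170 g → 27.98 wt%.
Si in (Mg₀.₃₃Fe₀.₆₇)₂SiO₄: molar mass 182.955 g/mol; 1×28.085 = 28.085 g → 15.35 wt%.
Difference = 27.98 − 15.35 = 12.63 percentage points.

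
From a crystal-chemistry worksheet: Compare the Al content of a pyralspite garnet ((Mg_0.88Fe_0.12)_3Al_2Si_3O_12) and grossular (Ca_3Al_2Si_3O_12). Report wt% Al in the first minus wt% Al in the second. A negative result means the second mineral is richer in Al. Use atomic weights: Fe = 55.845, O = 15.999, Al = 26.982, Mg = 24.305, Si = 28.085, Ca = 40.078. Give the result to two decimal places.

First mineral: 53.964 g Al in 414.476 g formula = 13.02 wt% Al.
Second mineral: 53.964 g Al in 450.441 g formula = 11.98 wt% Al.
13.02% − 11.98% gives a difference of 1.04 percentage points.

1.04 percentage points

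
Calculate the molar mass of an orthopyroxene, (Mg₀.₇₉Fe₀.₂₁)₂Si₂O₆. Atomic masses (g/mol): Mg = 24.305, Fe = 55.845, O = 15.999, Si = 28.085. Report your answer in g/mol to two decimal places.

214.02 g/mol

Mg: 1.58 × 24.305 = 38.4019
Fe: 0.42 × 55.845 = 23.4549
Si: 2 × 28.085 = 56.1700
O: 6 × 15.999 = 95.9940
Summing the contributions gives the formula mass.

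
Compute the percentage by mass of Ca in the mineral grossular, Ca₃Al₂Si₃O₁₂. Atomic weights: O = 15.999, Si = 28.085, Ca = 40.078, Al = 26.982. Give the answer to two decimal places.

Formula mass = 3×40.078 + 2×26.982 + 3×28.085 + 12×15.999 = 450.441 g/mol, of which 120.234 g is Ca.
So Ca makes up 120.234/450.441 = 0.2669 of the mass, i.e. 26.69%.

26.69 wt%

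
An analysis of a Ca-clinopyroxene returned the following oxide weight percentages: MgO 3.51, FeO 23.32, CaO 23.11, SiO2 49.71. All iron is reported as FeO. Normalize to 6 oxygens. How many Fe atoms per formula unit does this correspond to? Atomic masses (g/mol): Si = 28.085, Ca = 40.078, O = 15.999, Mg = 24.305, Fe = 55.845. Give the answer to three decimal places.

3.51 wt% MgO ÷ 40.304 g/mol = 0.08709 mol, giving 0.08709 Mg and 0.08709 O.
23.32 wt% FeO ÷ 71.844 g/mol = 0.32459 mol, giving 0.32459 Fe and 0.32459 O.
23.11 wt% CaO ÷ 56.077 g/mol = 0.41211 mol, giving 0.41211 Ca and 0.41211 O.
49.71 wt% SiO2 ÷ 60.083 g/mol = 0.82736 mol, giving 0.82736 Si and 1.65472 O.
Oxygen sums to 2.47851; scaling by 6/2.47851 = 2.42081 puts the formula on 6 O.
Fe: 0.32459 × 2.42081 = 0.786 atoms per formula unit.

0.786 Fe apfu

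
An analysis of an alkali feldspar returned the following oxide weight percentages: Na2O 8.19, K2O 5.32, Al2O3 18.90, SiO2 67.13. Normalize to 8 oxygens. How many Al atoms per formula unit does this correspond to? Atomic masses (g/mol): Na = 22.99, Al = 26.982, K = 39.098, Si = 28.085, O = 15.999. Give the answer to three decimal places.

0.995 Al apfu

8.19 wt% Na2O ÷ 61.979 g/mol = 0.13214 mol, giving 0.26428 Na and 0.13214 O.
5.32 wt% K2O ÷ 94.195 g/mol = 0.05648 mol, giving 0.11296 K and 0.05648 O.
18.90 wt% Al2O3 ÷ 101.961 g/mol = 0.18536 mol, giving 0.37072 Al and 0.55608 O.
67.13 wt% SiO2 ÷ 60.083 g/mol = 1.11729 mol, giving 1.11729 Si and 2.23458 O.
Oxygen sums to 2.97928; scaling by 8/2.97928 = 2.68521 puts the formula on 8 O.
Al: 0.37072 × 2.68521 = 0.995 atoms per formula unit.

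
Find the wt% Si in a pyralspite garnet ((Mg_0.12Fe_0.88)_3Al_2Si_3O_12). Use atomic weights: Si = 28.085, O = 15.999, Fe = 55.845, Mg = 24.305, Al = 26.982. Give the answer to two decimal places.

Molar mass of (Mg_0.12Fe_0.88)_3Al_2Si_3O_12: 0.36*24.305 + 2.64*55.845 + 2*26.982 + 3*28.085 + 12*15.999 = 486.388 g/mol.
Mass of Si per formula unit: 3 × 28.085 = 84.255 g.
Weight fraction Si = 84.255 / 486.388 = 0.1732.

17.32 wt%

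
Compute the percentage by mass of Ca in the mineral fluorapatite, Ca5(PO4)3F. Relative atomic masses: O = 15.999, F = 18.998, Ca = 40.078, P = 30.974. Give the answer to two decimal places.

39.74 wt%

Molar mass of Ca5(PO4)3F: 5*40.078 + 3*30.974 + 12*15.999 + 1*18.998 = 504.298 g/mol.
Mass of Ca per formula unit: 5 × 40.078 = 200.390 g.
Weight fraction Ca = 200.390 / 504.298 = 0.3974.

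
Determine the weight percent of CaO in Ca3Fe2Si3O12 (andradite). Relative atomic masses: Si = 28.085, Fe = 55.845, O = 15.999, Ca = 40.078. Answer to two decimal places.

33.11 wt%

Formula mass = 508.167 g/mol.
3 Ca → 3.0000 mol CaO per formula unit; M(CaO) = 56.077, so CaO mass = 168.231 g.
168.231/508.167 × 100 = 33.11 wt%.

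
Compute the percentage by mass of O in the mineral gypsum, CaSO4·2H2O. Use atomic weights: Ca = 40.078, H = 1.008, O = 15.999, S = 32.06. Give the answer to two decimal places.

Formula mass = 1·40.078 + 1·32.06 + 6·15.999 + 4·1.008 = 172.164 g/mol, of which 95.994 g is O.
So O makes up 95.994/172.164 = 0.5576 of the mass, i.e. 55.76%.

55.76 mass %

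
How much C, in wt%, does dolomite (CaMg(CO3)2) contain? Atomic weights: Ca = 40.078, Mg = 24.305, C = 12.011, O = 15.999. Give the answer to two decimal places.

13.03 wt%

Molar mass of CaMg(CO3)2: 1×40.078 + 1×24.305 + 2×12.011 + 6×15.999 = 184.399 g/mol.
Mass of C per formula unit: 2 × 12.011 = 24.022 g.
Weight fraction C = 24.022 / 184.399 = 0.1303.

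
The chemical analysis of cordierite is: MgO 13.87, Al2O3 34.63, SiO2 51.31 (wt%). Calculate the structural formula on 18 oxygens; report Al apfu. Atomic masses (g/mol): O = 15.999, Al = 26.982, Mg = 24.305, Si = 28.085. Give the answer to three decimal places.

3.981 Al apfu

MgO (M=40.304): mol = 0.34413; Mg = 0.34413, O = 0.34413.
Al2O3 (M=101.961): mol = 0.33964; Al = 0.67928, O = 1.01892.
SiO2 (M=60.083): mol = 0.85399; Si = 0.85399, O = 1.70798.
ΣO = 3.07103; factor = 18/ΣO = 5.86123.
Al apfu = 0.67928 × 5.86123 = 3.981.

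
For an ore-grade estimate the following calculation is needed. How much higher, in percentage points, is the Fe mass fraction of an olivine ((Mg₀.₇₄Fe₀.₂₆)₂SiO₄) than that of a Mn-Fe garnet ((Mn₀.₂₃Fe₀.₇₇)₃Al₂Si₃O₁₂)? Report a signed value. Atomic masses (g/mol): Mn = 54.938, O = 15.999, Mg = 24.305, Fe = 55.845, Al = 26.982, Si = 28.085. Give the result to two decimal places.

-7.46 percentage points

Fe in (Mg₀.₇₄Fe₀.₂₆)₂SiO₄: molar mass 157.092 g/mol; 0.52×55.845 = 29.039 g → 18.49 wt%.
Fe in (Mn₀.₂₃Fe₀.₇₇)₃Al₂Si₃O₁₂: molar mass 497.116 g/mol; 2.31×55.845 = 129.002 g → 25.95 wt%.
Difference = 18.49 − 25.95 = -7.46 percentage points.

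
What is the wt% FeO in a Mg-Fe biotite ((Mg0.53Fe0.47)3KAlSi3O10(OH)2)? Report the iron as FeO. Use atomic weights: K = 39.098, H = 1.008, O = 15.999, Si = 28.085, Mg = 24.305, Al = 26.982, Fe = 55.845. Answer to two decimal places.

21.94 wt%

Formula mass = 461.725 g/mol.
1.41 Fe → 1.4100 mol FeO per formula unit; M(FeO) = 71.844, so FeO mass = 101.300 g.
101.300/461.725 × 100 = 21.94 wt%.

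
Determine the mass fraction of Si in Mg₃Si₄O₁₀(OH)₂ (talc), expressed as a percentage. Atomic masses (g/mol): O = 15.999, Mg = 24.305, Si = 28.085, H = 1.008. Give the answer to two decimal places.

M(Mg₃Si₄O₁₀(OH)₂) = 379.259 g/mol.
Si contributes 4 × 28.085 = 112.340 g per mole.
112.340/379.259 = 0.2962 → 29.62%.

29.62 mass %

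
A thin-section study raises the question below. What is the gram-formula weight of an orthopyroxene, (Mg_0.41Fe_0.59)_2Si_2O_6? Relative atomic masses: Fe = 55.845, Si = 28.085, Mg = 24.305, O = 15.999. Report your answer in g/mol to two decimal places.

Mg: 0.82 × 24.305 = 19.9301
Fe: 1.18 × 55.845 = 65.8971
Si: 2 × 28.085 = 56.1700
O: 6 × 15.999 = 95.9940
Summing the contributions gives the formula mass.

237.99 g/mol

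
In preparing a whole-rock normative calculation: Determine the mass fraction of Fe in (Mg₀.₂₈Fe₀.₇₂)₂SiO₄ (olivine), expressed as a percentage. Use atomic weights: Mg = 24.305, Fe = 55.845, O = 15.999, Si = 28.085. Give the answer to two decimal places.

Molar mass of (Mg₀.₂₈Fe₀.₇₂)₂SiO₄: 0.56×24.305 + 1.44×55.845 + 1×28.085 + 4×15.999 = 186.109 g/mol.
Mass of Fe per formula unit: 1.44 × 55.845 = 80.417 g.
Weight fraction Fe = 80.417 / 186.109 = 0.4321.

43.21 mass %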